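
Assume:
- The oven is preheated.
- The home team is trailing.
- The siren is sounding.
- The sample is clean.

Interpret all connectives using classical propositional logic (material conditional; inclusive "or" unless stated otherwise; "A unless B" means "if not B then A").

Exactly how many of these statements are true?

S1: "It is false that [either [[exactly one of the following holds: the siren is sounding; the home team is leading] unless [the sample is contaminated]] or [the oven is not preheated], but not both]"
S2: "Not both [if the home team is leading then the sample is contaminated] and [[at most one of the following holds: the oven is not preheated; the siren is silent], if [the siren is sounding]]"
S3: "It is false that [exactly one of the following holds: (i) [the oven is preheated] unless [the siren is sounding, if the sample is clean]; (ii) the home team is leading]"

0

Let R = "the siren is sounding" (T), Q = "the home team is leading" (F), S = "the sample is contaminated" (F), P = "the oven is preheated" (T).

S1: Parsed as ~(((R xor Q) | S) xor ~P)

R xor Q = T xor F = T
(R xor Q) | S = T | F = T
~P = ~T = F
((R xor Q) | S) xor ~P = T xor F = T
~(((R xor Q) | S) xor ~P) = ~T = F
Thus S1 is false.

S2: This is (Q -> S) nand (R -> (~P nand ~R)).

Q -> S = F -> F = T
~P = ~T = F
~R = ~T = F
~P nand ~R = F nand F = T
R -> (~P nand ~R) = T -> T = T
(Q -> S) nand (R -> (~P nand ~R)) = T nand T = F
Hence S2 is false.

S3: Parsed as ~((P | (~S -> R)) xor Q)

~S = ~F = T
~S -> R = T -> T = T
P | (~S -> R) = T | T = T
(P | (~S -> R)) xor Q = T xor F = T
~((P | (~S -> R)) xor Q) = ~T = F
Thus S3 is false.

0 of the 3 statements are true (none).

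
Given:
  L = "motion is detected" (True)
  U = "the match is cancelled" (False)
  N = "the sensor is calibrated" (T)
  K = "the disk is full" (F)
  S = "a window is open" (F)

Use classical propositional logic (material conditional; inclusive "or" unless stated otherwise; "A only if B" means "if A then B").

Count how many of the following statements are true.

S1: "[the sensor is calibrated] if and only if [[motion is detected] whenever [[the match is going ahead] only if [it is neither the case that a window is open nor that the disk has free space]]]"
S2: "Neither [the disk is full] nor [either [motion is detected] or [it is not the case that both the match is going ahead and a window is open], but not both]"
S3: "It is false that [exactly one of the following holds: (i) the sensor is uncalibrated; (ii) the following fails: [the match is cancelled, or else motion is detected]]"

S1: Parsed as N iff ((not U -> (S nor not K)) -> L)

not U = not False = True
not K = not False = True
S nor not K = False nor True = False
not U -> (S nor not K) = True -> False = False
(not U -> (S nor not K)) -> L = False -> True = True
N iff ((not U -> (S nor not K)) -> L) = True iff True = True
So S1 is true.

S2: In symbols: K nor (L xor (not U nand S))

not U = not False = True
not U nand S = True nand False = True
L xor (not U nand S) = True xor True = False
K nor (L xor (not U nand S)) = False nor False = True
Hence S2 is true.

S3: In symbols: not (not N xor not (U or L))

not N = not True = False
U or L = False or True = True
not (U or L) = not True = False
not N xor not (U or L) = False xor False = False
not (not N xor not (U or L)) = not False = True
Thus S3 is true.

3 of the 3 statements are true (S1, S2, S3).

3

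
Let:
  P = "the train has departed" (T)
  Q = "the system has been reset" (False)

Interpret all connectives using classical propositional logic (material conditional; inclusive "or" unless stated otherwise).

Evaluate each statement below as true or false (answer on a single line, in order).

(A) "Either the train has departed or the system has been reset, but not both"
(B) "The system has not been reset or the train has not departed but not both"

(A): In symbols: P ⊕ Q

P ⊕ Q = T ⊕ F = T
Thus (A) is true.

(B): Parsed as ¬Q ⊕ ¬P

¬Q = ¬F = T
¬P = ¬T = F
¬Q ⊕ ¬P = T ⊕ F = T
Thus (B) is true.

(A) T, (B) T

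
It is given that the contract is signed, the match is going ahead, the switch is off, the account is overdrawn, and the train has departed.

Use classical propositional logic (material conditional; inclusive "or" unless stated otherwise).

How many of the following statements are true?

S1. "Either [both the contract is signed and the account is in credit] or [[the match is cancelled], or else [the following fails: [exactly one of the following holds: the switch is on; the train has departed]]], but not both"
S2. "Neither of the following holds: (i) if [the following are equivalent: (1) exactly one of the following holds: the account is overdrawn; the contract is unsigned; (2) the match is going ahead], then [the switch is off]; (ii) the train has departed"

0

Let V = "the contract is signed" (T), S = "the account is overdrawn" (T), K = "the match is cancelled" (F), W = "the switch is on" (F), M = "the train has departed" (T).

S1: This is (V ∧ ¬S) ⊕ (K ∨ ¬(W ⊕ M)).

¬S = ¬T = F
V ∧ ¬S = T ∧ F = F
W ⊕ M = F ⊕ T = T
¬(W ⊕ M) = ¬T = F
K ∨ ¬(W ⊕ M) = F ∨ F = F
(V ∧ ¬S) ⊕ (K ∨ ¬(W ⊕ M)) = F ⊕ F = F
Thus S1 is false.

S2: Parsed as (((S ⊕ ¬V) ↔ ¬K) → ¬W) ↓ M

¬V = ¬T = F
S ⊕ ¬V = T ⊕ F = T
¬K = ¬F = T
(S ⊕ ¬V) ↔ ¬K = T ↔ T = T
¬W = ¬F = T
((S ⊕ ¬V) ↔ ¬K) → ¬W = T → T = T
(((S ⊕ ¬V) ↔ ¬K) → ¬W) ↓ M = T ↓ T = F
Thus S2 is false.

0 of the 2 statements are true (none).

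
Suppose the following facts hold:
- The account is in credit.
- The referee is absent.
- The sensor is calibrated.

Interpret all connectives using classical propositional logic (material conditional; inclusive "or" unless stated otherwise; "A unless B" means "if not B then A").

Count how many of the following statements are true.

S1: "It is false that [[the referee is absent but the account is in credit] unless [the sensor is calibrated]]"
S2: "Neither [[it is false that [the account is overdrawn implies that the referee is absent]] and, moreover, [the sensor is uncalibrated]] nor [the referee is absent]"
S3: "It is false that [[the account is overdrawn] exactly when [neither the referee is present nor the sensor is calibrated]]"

Let Q = "the referee is present" (F), P = "the account is overdrawn" (F), R = "the sensor is calibrated" (T).

S1: Parsed as ¬((¬Q ∧ ¬P) ∨ R)

¬Q = ¬F = T
¬P = ¬F = T
¬Q ∧ ¬P = T ∧ T = T
(¬Q ∧ ¬P) ∨ R = T ∨ T = T
¬((¬Q ∧ ¬P) ∨ R) = ¬T = F
Thus S1 is false.

S2: In symbols: (¬(P → ¬Q) ∧ ¬R) ↓ ¬Q

¬Q = ¬F = T
P → ¬Q = F → T = T
¬(P → ¬Q) = ¬T = F
¬R = ¬T = F
¬(P → ¬Q) ∧ ¬R = F ∧ F = F
¬Q = ¬F = T
(¬(P → ¬Q) ∧ ¬R) ↓ ¬Q = F ↓ T = F
Hence S2 is false.

S3: Parsed as ¬(P ↔ (Q ↓ R))

Q ↓ R = F ↓ T = F
P ↔ (Q ↓ R) = F ↔ F = T
¬(P ↔ (Q ↓ R)) = ¬T = F
Thus S3 is false.

0 of the 3 statements are true (none).

0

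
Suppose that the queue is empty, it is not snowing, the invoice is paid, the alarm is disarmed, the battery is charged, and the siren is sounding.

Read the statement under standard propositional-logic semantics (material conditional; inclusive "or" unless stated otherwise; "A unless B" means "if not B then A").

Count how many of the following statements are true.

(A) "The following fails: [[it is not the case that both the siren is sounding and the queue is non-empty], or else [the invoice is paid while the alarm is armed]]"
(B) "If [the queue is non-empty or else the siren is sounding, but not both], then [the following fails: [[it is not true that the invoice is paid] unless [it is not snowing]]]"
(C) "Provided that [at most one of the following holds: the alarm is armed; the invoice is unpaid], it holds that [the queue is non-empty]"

0

Let W = "the siren is sounding" (T), G = "the queue is empty" (T), K = "the invoice is paid" (T), S = "the alarm is armed" (F), V = "it is snowing" (F).

(A): Parsed as ~((W nand ~G) | (K & S))

~G = ~T = F
W nand ~G = T nand F = T
K & S = T & F = F
(W nand ~G) | (K & S) = T | F = T
~((W nand ~G) | (K & S)) = ~T = F
Thus (A) is false.

(B): This is (~G xor W) -> ~(~K | ~V).

~G = ~T = F
~G xor W = F xor T = T
~K = ~T = F
~V = ~F = T
~K | ~V = F | T = T
~(~K | ~V) = ~T = F
(~G xor W) -> ~(~K | ~V) = T -> F = F
Hence (B) is false.

(C): This is (S nand ~K) -> ~G.

~K = ~T = F
S nand ~K = F nand F = T
~G = ~T = F
(S nand ~K) -> ~G = T -> F = F
Hence (C) is false.

True statements: 0 (none).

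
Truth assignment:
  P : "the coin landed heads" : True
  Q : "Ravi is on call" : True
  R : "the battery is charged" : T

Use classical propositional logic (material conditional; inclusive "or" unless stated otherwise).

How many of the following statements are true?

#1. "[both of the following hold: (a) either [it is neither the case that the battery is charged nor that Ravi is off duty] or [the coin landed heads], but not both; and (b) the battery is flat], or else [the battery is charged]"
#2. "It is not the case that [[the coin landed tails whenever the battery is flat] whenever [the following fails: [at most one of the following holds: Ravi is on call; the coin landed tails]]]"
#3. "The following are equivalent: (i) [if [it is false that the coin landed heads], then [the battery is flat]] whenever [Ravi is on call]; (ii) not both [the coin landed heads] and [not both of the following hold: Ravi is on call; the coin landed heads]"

#1: This is (((R ↓ ¬Q) ⊕ P) ∧ ¬R) ∨ R.

¬Q = ¬T = F
R ↓ ¬Q = T ↓ F = F
(R ↓ ¬Q) ⊕ P = F ⊕ T = T
¬R = ¬T = F
((R ↓ ¬Q) ⊕ P) ∧ ¬R = T ∧ F = F
(((R ↓ ¬Q) ⊕ P) ∧ ¬R) ∨ R = F ∨ T = T
Thus #1 is true.

#2: Formalization: ¬(¬(Q ↑ ¬P) → (¬R → ¬P))

¬P = ¬T = F
Q ↑ ¬P = T ↑ F = T
¬(Q ↑ ¬P) = ¬T = F
¬R = ¬T = F
¬P = ¬T = F
¬R → ¬P = F → F = T
¬(Q ↑ ¬P) → (¬R → ¬P) = F → T = T
¬(¬(Q ↑ ¬P) → (¬R → ¬P)) = ¬T = F
Hence #2 is false.

#3: This is (Q → (¬P → ¬R)) ↔ (P ↑ (Q ↑ P)).

¬P = ¬T = F
¬R = ¬T = F
¬P → ¬R = F → F = T
Q → (¬P → ¬R) = T → T = T
Q ↑ P = T ↑ T = F
P ↑ (Q ↑ P) = T ↑ F = T
(Q → (¬P → ¬R)) ↔ (P ↑ (Q ↑ P)) = T ↔ T = T
Thus #3 is true.

True statements: 2 (#1, #3).

2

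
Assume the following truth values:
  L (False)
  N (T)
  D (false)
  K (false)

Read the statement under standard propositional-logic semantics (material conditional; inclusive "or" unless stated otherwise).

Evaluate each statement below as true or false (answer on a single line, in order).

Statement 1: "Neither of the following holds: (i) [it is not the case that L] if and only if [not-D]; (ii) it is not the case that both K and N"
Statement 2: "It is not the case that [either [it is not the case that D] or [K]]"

Statement 1 False / Statement 2 False

Statement 1: Parsed as (not L iff not D) nor (K nand N)

not L = not False = True
not D = not False = True
not L iff not D = True iff True = True
K nand N = False nand True = True
(not L iff not D) nor (K nand N) = True nor True = False
Thus Statement 1 is false.

Statement 2: Formalization: not (not D or K)

not D = not False = True
not D or K = True or False = True
not (not D or K) = not True = False
Thus Statement 2 is false.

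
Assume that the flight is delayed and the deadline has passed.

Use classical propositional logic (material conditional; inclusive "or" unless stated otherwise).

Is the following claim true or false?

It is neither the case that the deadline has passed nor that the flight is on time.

False.

Let M = "the deadline has passed" (T), L = "the flight is delayed" (T).
In symbols: M nor ~L

~L = ~T = F
M nor ~L = T nor F = F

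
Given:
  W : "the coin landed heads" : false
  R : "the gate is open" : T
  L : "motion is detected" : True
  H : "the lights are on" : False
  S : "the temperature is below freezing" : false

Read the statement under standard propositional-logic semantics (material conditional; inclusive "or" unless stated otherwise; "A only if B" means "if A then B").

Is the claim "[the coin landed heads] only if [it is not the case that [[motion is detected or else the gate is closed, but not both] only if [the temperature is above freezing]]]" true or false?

Values: W=F, L=T, R=T, S=F.
This is W -> ~((L xor ~R) -> ~S).

~R = ~T = F
L xor ~R = T xor F = T
~S = ~F = T
(L xor ~R) -> ~S = T -> T = T
~((L xor ~R) -> ~S) = ~T = F
W -> ~((L xor ~R) -> ~S) = F -> F = T

true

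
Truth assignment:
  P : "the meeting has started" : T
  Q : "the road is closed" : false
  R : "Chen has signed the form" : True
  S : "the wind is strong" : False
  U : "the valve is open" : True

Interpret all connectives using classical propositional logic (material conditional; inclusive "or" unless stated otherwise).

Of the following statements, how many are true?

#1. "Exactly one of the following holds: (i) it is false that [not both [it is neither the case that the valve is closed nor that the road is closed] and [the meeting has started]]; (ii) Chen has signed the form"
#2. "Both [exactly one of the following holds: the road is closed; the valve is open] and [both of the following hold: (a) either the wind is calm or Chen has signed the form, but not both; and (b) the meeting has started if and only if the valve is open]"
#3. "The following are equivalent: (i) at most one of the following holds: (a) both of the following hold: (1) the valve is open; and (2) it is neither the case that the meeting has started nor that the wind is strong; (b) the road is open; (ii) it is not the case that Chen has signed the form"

0

#1: This is ¬((¬U ↓ Q) ↑ P) ⊕ R.

¬U = ¬T = F
¬U ↓ Q = F ↓ F = T
(¬U ↓ Q) ↑ P = T ↑ T = F
¬((¬U ↓ Q) ↑ P) = ¬F = T
¬((¬U ↓ Q) ↑ P) ⊕ R = T ⊕ T = F
Thus #1 is false.

#2: This is (Q ⊕ U) ∧ ((¬S ⊕ R) ∧ (P ↔ U)).

Q ⊕ U = F ⊕ T = T
¬S = ¬F = T
¬S ⊕ R = T ⊕ T = F
P ↔ U = T ↔ T = T
(¬S ⊕ R) ∧ (P ↔ U) = F ∧ T = F
(Q ⊕ U) ∧ ((¬S ⊕ R) ∧ (P ↔ U)) = T ∧ F = F
So #2 is false.

#3: This is ((U ∧ (P ↓ S)) ↑ ¬Q) ↔ ¬R.

P ↓ S = T ↓ F = F
U ∧ (P ↓ S) = T ∧ F = F
¬Q = ¬F = T
(U ∧ (P ↓ S)) ↑ ¬Q = F ↑ T = T
¬R = ¬T = F
((U ∧ (P ↓ S)) ↑ ¬Q) ↔ ¬R = T ↔ F = F
Hence #3 is false.

0 of the 3 statements are true (none).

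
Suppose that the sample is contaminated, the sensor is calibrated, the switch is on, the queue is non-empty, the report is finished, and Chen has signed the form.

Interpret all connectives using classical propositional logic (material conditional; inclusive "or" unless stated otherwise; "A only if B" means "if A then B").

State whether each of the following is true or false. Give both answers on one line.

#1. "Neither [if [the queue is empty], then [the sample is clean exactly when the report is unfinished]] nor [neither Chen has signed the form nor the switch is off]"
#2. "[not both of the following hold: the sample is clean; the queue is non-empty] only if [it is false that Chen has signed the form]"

Let S = "the queue is empty" (F), P = "the sample is contaminated" (T), U = "the report is finished" (T), V = "Chen has signed the form" (T), R = "the switch is on" (T).

#1: Formalization: (S -> (~P <-> ~U)) nor (V nor ~R)

~P = ~T = F
~U = ~T = F
~P <-> ~U = F <-> F = T
S -> (~P <-> ~U) = F -> T = T
~R = ~T = F
V nor ~R = T nor F = F
(S -> (~P <-> ~U)) nor (V nor ~R) = T nor F = F
So #1 is false.

#2: This is (~P nand ~S) -> ~V.

~P = ~T = F
~S = ~F = T
~P nand ~S = F nand T = T
~V = ~T = F
(~P nand ~S) -> ~V = T -> F = F
Hence #2 is false.

#1 F / #2 F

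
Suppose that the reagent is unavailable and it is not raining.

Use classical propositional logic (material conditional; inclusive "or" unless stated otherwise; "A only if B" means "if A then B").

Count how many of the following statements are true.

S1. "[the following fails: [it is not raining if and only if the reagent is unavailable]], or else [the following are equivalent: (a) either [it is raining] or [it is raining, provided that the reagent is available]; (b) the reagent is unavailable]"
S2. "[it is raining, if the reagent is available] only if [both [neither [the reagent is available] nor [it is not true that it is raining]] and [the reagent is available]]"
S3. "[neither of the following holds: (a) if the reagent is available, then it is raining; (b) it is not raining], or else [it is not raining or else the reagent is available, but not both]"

2

Let Q = "it is raining" (F), S = "the reagent is available" (F).

S1: Parsed as ~(~Q <-> ~S) | ((Q | (S -> Q)) <-> ~S)

~Q = ~F = T
~S = ~F = T
~Q <-> ~S = T <-> T = T
~(~Q <-> ~S) = ~T = F
S -> Q = F -> F = T
Q | (S -> Q) = F | T = T
~S = ~F = T
(Q | (S -> Q)) <-> ~S = T <-> T = T
~(~Q <-> ~S) | ((Q | (S -> Q)) <-> ~S) = F | T = T
So S1 is true.

S2: This is (S -> Q) -> ((S nor ~Q) & S).

S -> Q = F -> F = T
~Q = ~F = T
S nor ~Q = F nor T = F
(S nor ~Q) & S = F & F = F
(S -> Q) -> ((S nor ~Q) & S) = T -> F = F
Hence S2 is false.

S3: Formalization: ((S -> Q) nor ~Q) | (~Q xor S)

S -> Q = F -> F = T
~Q = ~F = T
(S -> Q) nor ~Q = T nor T = F
~Q = ~F = T
~Q xor S = T xor F = T
((S -> Q) nor ~Q) | (~Q xor S) = F | T = T
Thus S3 is true.

2 of the 3 statements are true.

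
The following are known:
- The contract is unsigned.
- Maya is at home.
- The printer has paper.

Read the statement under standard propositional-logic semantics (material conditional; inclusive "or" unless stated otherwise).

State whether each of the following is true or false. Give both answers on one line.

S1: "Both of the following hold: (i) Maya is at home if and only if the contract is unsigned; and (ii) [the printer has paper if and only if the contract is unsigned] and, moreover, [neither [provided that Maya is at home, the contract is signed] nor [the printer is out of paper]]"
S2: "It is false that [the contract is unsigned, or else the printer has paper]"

Let L = "Maya is at home" (T), D = "the contract is signed" (F), M = "the printer has paper" (T).

S1: In symbols: (L ↔ ¬D) ∧ ((M ↔ ¬D) ∧ ((L → D) ↓ ¬M))

¬D = ¬F = T
L ↔ ¬D = T ↔ T = T
¬D = ¬F = T
M ↔ ¬D = T ↔ T = T
L → D = T → F = F
¬M = ¬T = F
(L → D) ↓ ¬M = F ↓ F = T
(M ↔ ¬D) ∧ ((L → D) ↓ ¬M) = T ∧ T = T
(L ↔ ¬D) ∧ ((M ↔ ¬D) ∧ ((L → D) ↓ ¬M)) = T ∧ T = T
So S1 is true.

S2: This is ¬(¬D ∨ M).

¬D = ¬F = T
¬D ∨ M = T ∨ T = T
¬(¬D ∨ M) = ¬T = F
Hence S2 is false.

S1 T, S2 F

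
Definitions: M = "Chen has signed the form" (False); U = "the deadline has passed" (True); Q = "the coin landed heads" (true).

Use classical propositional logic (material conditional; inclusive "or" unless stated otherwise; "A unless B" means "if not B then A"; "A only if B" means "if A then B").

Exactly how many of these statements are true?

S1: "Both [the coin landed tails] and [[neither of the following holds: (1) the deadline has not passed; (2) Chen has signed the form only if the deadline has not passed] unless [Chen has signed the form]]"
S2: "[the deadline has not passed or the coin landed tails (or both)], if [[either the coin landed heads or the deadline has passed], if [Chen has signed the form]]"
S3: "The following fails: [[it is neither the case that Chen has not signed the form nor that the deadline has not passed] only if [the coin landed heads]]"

0

S1: This is ¬Q ∧ ((¬U ↓ (M → ¬U)) ∨ M).

¬Q = ¬T = F
¬U = ¬T = F
¬U = ¬T = F
M → ¬U = F → F = T
¬U ↓ (M → ¬U) = F ↓ T = F
(¬U ↓ (M → ¬U)) ∨ M = F ∨ F = F
¬Q ∧ ((¬U ↓ (M → ¬U)) ∨ M) = F ∧ F = F
Thus S1 is false.

S2: Formalization: (M → (Q ∨ U)) → (¬U ∨ ¬Q)

Q ∨ U = T ∨ T = T
M → (Q ∨ U) = F → T = T
¬U = ¬T = F
¬Q = ¬T = F
¬U ∨ ¬Q = F ∨ F = F
(M → (Q ∨ U)) → (¬U ∨ ¬Q) = T → F = F
Hence S2 is false.

S3: In symbols: ¬((¬M ↓ ¬U) → Q)

¬M = ¬F = T
¬U = ¬T = F
¬M ↓ ¬U = T ↓ F = F
(¬M ↓ ¬U) → Q = F → T = T
¬((¬M ↓ ¬U) → Q) = ¬T = F
Hence S3 is false.

0 of the 3 statements are true (none).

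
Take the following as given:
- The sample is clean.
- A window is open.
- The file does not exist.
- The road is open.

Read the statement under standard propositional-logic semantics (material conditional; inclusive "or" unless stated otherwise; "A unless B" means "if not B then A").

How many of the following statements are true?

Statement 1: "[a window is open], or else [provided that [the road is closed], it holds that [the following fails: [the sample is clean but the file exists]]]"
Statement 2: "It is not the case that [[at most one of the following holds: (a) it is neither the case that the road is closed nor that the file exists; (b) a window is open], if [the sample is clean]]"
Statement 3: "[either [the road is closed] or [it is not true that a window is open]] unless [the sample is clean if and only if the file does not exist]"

3

Let G = "a window is open" (T), U = "the road is closed" (F), K = "the sample is contaminated" (F), V = "the file exists" (F).

Statement 1: This is G | (U -> ~(~K & V)).

~K = ~F = T
~K & V = T & F = F
~(~K & V) = ~F = T
U -> ~(~K & V) = F -> T = T
G | (U -> ~(~K & V)) = T | T = T
So Statement 1 is true.

Statement 2: In symbols: ~(~K -> ((U nor V) nand G))

~K = ~F = T
U nor V = F nor F = T
(U nor V) nand G = T nand T = F
~K -> ((U nor V) nand G) = T -> F = F
~(~K -> ((U nor V) nand G)) = ~F = T
Hence Statement 2 is true.

Statement 3: This is (U | ~G) | (~K <-> ~V).

~G = ~T = F
U | ~G = F | F = F
~K = ~F = T
~V = ~F = T
~K <-> ~V = T <-> T = T
(U | ~G) | (~K <-> ~V) = F | T = T
Thus Statement 3 is true.

Count: 3.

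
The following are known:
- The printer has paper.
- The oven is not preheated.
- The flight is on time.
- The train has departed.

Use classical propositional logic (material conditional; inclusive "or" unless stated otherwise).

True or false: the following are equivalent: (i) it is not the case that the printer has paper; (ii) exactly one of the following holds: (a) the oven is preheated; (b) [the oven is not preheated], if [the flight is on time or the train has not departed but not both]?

Let K = "the printer has paper" (True), W = "the oven is preheated" (False), G = "the flight is delayed" (False), S = "the train has departed" (True).
Parsed as not K iff (W xor ((not G xor not S) -> not W))

not K = not True = False
not G = not False = True
not S = not True = False
not G xor not S = True xor False = True
not W = not False = True
(not G xor not S) -> not W = True -> True = True
W xor ((not G xor not S) -> not W) = False xor True = True
not K iff (W xor ((not G xor not S) -> not W)) = False iff True = False

False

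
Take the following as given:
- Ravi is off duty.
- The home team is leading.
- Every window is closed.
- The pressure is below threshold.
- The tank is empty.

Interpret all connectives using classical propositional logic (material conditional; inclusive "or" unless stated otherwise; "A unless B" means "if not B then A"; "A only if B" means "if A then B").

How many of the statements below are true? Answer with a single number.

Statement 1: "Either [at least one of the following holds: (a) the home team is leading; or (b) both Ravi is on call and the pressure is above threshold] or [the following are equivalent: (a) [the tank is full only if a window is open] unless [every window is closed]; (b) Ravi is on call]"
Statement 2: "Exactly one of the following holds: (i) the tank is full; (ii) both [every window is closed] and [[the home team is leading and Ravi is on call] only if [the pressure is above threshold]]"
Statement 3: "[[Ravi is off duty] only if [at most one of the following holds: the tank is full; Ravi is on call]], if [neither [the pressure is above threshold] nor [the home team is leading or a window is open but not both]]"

3

Let D = "the home team is leading" (True), K = "Ravi is on call" (False), N = "the pressure is above threshold" (False), P = "the tank is full" (False), V = "a window is open" (False).

Statement 1: Formalization: (D or (K and N)) or (((P -> V) or not V) iff K)

K and N = False and False = False
D or (K and N) = True or False = True
P -> V = False -> False = True
not V = not False = True
(P -> V) or not V = True or True = True
((P -> V) or not V) iff K = True iff False = False
(D or (K and N)) or (((P -> V) or not V) iff K) = True or False = True
Thus Statement 1 is true.

Statement 2: In symbols: P xor (not V and ((D and K) -> N))

not V = not False = True
D and K = True and False = False
(D and K) -> N = False -> False = True
not V and ((D and K) -> N) = True and True = True
P xor (not V and ((D and K) -> N)) = False xor True = True
Hence Statement 2 is true.

Statement 3: This is (N nor (D xor V)) -> (not K -> (P nand K)).

D xor V = True xor False = True
N nor (D xor V) = False nor True = False
not K = not False = True
P nand K = False nand False = True
not K -> (P nand K) = True -> True = True
(N nor (D xor V)) -> (not K -> (P nand K)) = False -> True = True
Thus Statement 3 is true.

True statements: 3 (Statement 1, Statement 2, Statement 3).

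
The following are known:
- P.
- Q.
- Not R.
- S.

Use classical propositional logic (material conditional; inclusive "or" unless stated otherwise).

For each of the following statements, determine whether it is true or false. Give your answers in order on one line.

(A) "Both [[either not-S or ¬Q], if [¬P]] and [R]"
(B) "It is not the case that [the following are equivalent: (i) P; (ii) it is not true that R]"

(A) False; (B) False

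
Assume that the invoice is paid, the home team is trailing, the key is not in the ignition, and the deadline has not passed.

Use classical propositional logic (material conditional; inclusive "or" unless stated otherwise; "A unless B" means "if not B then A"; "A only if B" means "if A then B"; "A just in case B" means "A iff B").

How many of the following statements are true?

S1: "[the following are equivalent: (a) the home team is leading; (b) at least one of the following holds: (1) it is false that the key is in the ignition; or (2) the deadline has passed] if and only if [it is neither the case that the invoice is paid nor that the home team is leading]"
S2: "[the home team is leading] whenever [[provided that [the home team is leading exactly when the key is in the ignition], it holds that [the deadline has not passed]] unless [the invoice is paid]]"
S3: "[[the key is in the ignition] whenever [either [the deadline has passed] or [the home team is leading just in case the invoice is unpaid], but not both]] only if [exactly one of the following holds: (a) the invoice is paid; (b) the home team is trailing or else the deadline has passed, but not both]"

2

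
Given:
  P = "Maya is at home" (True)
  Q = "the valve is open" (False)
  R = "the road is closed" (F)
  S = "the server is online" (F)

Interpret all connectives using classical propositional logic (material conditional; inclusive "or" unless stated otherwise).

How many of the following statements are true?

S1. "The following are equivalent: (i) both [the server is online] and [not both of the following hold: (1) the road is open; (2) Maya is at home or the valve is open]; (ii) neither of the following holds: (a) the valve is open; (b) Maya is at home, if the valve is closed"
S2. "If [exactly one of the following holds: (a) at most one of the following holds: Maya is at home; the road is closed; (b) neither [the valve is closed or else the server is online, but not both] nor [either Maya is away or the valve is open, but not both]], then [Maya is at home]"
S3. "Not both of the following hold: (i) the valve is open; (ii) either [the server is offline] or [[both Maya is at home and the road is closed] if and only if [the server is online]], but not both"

S1: In symbols: (S & (~R nand (P | Q))) <-> (Q nor (~Q -> P))

~R = ~F = T
P | Q = T | F = T
~R nand (P | Q) = T nand T = F
S & (~R nand (P | Q)) = F & F = F
~Q = ~F = T
~Q -> P = T -> T = T
Q nor (~Q -> P) = F nor T = F
(S & (~R nand (P | Q))) <-> (Q nor (~Q -> P)) = F <-> F = T
So S1 is true.

S2: In symbols: ((P nand R) xor ((~Q xor S) nor (~P xor Q))) -> P

P nand R = T nand F = T
~Q = ~F = T
~Q xor S = T xor F = T
~P = ~T = F
~P xor Q = F xor F = F
(~Q xor S) nor (~P xor Q) = T nor F = F
(P nand R) xor ((~Q xor S) nor (~P xor Q)) = T xor F = T
((P nand R) xor ((~Q xor S) nor (~P xor Q))) -> P = T -> T = T
Thus S2 is true.

S3: In symbols: Q nand (~S xor ((P & R) <-> S))

~S = ~F = T
P & R = T & F = F
(P & R) <-> S = F <-> F = T
~S xor ((P & R) <-> S) = T xor T = F
Q nand (~S xor ((P & R) <-> S)) = F nand F = T
Thus S3 is true.

3 of the 3 statements are true.

3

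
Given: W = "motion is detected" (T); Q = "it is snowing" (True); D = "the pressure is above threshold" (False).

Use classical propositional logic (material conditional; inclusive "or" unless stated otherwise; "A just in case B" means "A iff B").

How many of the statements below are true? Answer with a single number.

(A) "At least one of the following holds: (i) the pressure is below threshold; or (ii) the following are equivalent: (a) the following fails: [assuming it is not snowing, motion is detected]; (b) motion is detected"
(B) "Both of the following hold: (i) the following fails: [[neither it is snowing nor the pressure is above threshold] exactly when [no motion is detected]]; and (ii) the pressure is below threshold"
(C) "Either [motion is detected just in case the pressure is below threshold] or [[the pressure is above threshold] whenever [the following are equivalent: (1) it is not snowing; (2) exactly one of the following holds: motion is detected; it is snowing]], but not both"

(A): In symbols: not D or (not (not Q -> W) iff W)

not D = not False = True
not Q = not True = False
not Q -> W = False -> True = True
not (not Q -> W) = not True = False
not (not Q -> W) iff W = False iff True = False
not D or (not (not Q -> W) iff W) = True or False = True
So (A) is true.

(B): In symbols: not ((Q nor D) iff not W) and not D

Q nor D = True nor False = False
not W = not True = False
(Q nor D) iff not W = False iff False = True
not ((Q nor D) iff not W) = not True = False
not D = not False = True
not ((Q nor D) iff not W) and not D = False and True = False
So (B) is false.

(C): Parsed as (W iff not D) xor ((not Q iff (W xor Q)) -> D)

not D = not False = True
W iff not D = True iff True = True
not Q = not True = False
W xor Q = True xor True = False
not Q iff (W xor Q) = False iff False = True
(not Q iff (W xor Q)) -> D = True -> False = False
(W iff not D) xor ((not Q iff (W xor Q)) -> D) = True xor False = True
Thus (C) is true.

2 of the 3 statements are true ((A), (C)).

2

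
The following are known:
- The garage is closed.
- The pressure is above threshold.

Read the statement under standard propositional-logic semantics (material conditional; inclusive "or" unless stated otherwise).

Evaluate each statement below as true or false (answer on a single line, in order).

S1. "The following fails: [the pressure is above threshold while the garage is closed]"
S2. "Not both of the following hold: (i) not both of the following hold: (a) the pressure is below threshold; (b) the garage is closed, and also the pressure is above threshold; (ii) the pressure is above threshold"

S1 False; S2 False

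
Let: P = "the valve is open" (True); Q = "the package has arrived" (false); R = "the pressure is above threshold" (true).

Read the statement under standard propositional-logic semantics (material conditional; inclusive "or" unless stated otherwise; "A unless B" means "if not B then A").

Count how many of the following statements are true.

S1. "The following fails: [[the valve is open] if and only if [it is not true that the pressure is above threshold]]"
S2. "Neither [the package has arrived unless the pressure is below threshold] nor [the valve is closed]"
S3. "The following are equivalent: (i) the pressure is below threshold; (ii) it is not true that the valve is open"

S1: Parsed as not (P iff not R)

not R = not True = False
P iff not R = True iff False = False
not (P iff not R) = not False = True
Hence S1 is true.

S2: Parsed as (Q or not R) nor not P

not R = not True = False
Q or not R = False or False = False
not P = not True = False
(Q or not R) nor not P = False nor False = True
Hence S2 is true.

S3: Parsed as not R iff not P

not R = not True = False
not P = not True = False
not R iff not P = False iff False = True
Thus S3 is true.

3 of the 3 statements are true.

3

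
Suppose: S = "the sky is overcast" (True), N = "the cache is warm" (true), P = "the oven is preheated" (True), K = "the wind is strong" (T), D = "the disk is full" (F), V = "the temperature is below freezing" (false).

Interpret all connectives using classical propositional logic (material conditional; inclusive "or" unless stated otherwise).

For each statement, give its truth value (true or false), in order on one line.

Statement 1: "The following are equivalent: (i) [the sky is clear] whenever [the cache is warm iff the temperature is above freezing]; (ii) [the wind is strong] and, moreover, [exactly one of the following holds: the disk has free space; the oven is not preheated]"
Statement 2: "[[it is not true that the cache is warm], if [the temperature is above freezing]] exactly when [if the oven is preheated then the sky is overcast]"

Statement 1 false, Statement 2 false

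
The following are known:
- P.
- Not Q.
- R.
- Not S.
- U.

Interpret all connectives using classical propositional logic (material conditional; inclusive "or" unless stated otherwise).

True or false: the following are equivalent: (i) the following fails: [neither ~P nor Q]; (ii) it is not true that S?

Parsed as not (not P nor Q) iff not S

not P = not True = False
not P nor Q = False nor False = True
not (not P nor Q) = not True = False
not S = not False = True
not (not P nor Q) iff not S = False iff True = False

The statement is false.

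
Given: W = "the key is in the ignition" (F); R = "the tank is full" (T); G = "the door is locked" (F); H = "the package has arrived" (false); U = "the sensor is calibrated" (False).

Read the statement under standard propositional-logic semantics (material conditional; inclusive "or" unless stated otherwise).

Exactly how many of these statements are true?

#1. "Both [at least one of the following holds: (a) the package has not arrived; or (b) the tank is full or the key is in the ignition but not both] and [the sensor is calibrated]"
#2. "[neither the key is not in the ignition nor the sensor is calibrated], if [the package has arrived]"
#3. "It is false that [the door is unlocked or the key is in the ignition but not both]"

#1: In symbols: (not H or (R xor W)) and U

not H = not False = True
R xor W = True xor False = True
not H or (R xor W) = True or True = True
(not H or (R xor W)) and U = True and False = False
Thus #1 is false.

#2: Parsed as H -> (not W nor U)

not W = not False = True
not W nor U = True nor False = False
H -> (not W nor U) = False -> False = True
Thus #2 is true.

#3: Formalization: not (not G xor W)

not G = not False = True
not G xor W = True xor False = True
not (not G xor W) = not True = False
Hence #3 is false.

1 of the 3 statements is true.

1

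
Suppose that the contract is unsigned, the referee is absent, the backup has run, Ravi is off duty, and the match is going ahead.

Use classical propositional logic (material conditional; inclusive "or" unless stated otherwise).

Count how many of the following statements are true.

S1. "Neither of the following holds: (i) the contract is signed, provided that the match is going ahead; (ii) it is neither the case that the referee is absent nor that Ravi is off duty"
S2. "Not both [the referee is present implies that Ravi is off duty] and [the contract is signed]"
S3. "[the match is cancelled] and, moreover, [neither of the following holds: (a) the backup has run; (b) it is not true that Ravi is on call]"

Let H = "the match is cancelled" (F), M = "the contract is signed" (F), W = "the referee is present" (F), P = "Ravi is on call" (F), L = "the backup has run" (T).

S1: In symbols: (¬H → M) ↓ (¬W ↓ ¬P)

¬H = ¬F = T
¬H → M = T → F = F
¬W = ¬F = T
¬P = ¬F = T
¬W ↓ ¬P = T ↓ T = F
(¬H → M) ↓ (¬W ↓ ¬P) = F ↓ F = T
Thus S1 is true.

S2: This is (W → ¬P) ↑ M.

¬P = ¬F = T
W → ¬P = F → T = T
(W → ¬P) ↑ M = T ↑ F = T
Hence S2 is true.

S3: Formalization: H ∧ (L ↓ ¬P)

¬P = ¬F = T
L ↓ ¬P = T ↓ T = F
H ∧ (L ↓ ¬P) = F ∧ F = F
Thus S3 is false.

Count: 2.

2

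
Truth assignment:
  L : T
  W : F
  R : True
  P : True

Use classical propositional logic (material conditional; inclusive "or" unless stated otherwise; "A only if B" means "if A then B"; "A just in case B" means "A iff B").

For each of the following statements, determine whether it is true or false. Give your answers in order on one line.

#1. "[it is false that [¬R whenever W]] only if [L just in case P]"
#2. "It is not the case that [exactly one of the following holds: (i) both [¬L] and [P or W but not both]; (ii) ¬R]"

#1 true, #2 true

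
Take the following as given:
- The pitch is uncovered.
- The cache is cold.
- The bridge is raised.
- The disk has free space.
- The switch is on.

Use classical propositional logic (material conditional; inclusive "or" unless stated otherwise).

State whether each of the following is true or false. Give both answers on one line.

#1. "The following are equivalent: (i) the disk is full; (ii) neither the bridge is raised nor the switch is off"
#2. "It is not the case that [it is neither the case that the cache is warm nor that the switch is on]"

#1 T / #2 T

Let U = "the disk is full" (False), V = "the bridge is raised" (True), N = "the switch is on" (True), G = "the cache is warm" (False).

#1: In symbols: U iff (V nor not N)

not N = not True = False
V nor not N = True nor False = False
U iff (V nor not N) = False iff False = True
Hence #1 is true.

#2: Formalization: not (G nor N)

G nor N = False nor True = False
not (G nor N) = not False = True
So #2 is true.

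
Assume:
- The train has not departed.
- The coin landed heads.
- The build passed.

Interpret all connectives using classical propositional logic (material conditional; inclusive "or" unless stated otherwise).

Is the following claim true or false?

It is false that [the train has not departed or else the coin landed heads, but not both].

True.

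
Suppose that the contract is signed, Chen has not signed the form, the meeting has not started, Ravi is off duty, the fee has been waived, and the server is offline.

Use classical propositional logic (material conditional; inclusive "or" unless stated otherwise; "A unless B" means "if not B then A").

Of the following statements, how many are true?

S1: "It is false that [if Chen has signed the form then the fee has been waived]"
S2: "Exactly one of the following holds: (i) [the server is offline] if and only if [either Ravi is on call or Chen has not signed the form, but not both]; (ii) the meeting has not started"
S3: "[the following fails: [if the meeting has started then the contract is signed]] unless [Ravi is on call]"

Let Q = "Chen has signed the form" (F), U = "the fee has been waived" (T), V = "the server is online" (F), S = "Ravi is on call" (F), R = "the meeting has started" (F), P = "the contract is signed" (T).

S1: Parsed as ¬(Q → U)

Q → U = F → T = T
¬(Q → U) = ¬T = F
Thus S1 is false.

S2: Formalization: (¬V ↔ (S ⊕ ¬Q)) ⊕ ¬R

¬V = ¬F = T
¬Q = ¬F = T
S ⊕ ¬Q = F ⊕ T = T
¬V ↔ (S ⊕ ¬Q) = T ↔ T = T
¬R = ¬F = T
(¬V ↔ (S ⊕ ¬Q)) ⊕ ¬R = T ⊕ T = F
Thus S2 is false.

S3: Parsed as ¬(R → P) ∨ S

R → P = F → T = T
¬(R → P) = ¬T = F
¬(R → P) ∨ S = F ∨ F = F
Thus S3 is false.

True statements: 0 (none).

0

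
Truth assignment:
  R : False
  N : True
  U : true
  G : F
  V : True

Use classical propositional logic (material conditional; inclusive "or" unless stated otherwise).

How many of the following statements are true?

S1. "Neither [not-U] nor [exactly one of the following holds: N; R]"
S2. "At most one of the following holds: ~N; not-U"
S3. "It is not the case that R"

2

S1: This is ~U nor (N xor R).

~U = ~T = F
N xor R = T xor F = T
~U nor (N xor R) = F nor T = F
So S1 is false.

S2: Formalization: ~N nand ~U

~N = ~T = F
~U = ~T = F
~N nand ~U = F nand F = T
Thus S2 is true.

S3: In symbols: ~R

~R = ~F = T
Thus S3 is true.

True statements: 2.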